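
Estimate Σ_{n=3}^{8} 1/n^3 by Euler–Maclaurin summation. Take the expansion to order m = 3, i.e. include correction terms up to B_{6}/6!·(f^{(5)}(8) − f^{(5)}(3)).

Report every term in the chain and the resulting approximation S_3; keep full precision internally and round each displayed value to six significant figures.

S_3 ≈ 0.0701622

The integral term ∫_3^8 1/x^3 dx = 0.0477431.
Endpoint term: (f(3) + f(8))/2 = (0.0370370 + 0.00195312)/2 = 0.0194951.
So far: 0.0672381.
Order-1 term: 1/12 · (-0.000732422 − (-0.0370370)) = 0.00302538.
Running total after k=1: 0.0702635.
Order-2 term: −1/720 · (-0.000228882 − (-0.0823045)) = -0.000113994.
Running total after k=2: 0.0701495.
Order-3 term: 1/30240 · (-0.000150204 − (-0.384088)) = 1.26963e-05.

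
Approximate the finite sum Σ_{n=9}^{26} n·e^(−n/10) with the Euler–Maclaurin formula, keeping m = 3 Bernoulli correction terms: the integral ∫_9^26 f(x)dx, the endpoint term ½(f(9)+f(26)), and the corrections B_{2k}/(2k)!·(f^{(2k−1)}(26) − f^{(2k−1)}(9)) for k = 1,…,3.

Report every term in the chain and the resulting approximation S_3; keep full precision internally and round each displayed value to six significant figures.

The integral term ∫_9^26 x·e^(−x/10) dx = 50.5097.
Boundary: ½(f(9) + f(26)) = ½(3.65913 + 1.93111) = 2.79512.
Integral + boundary = 53.3049.
Order-1 term: 1/12 · (-0.118838 − 0.0406570) = -0.0132912.
Running total after k=1: 53.2916.
Order-2 term: −1/720 · (0.000297094 − 0.00853796) = 1.14457e-05.
Running total after k=2: 53.2916.
Order-3 term: 1/30240 · (1.78257e-05 − 0.000166694) = -4.92288e-09.

S_3 ≈ 53.2916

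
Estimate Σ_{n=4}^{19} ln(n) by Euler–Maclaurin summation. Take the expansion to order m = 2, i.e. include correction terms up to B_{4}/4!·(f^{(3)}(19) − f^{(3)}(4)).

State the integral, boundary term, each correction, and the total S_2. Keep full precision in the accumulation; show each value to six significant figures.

S_2 ≈ 37.5481

∫_4^19 ln(x) dx evaluates to 35.3992.
Endpoint term: (f(4) + f(19))/2 = (1.38629 + 2.94444)/2 = 2.16537.
Integral + boundary = 37.5645.
k=1: B_{2}/(2)! × [f^{(1)}(19) − f^{(1)}(4)] = 1/12 × (0.0526316 − 0.250000) = -0.0164474.
Running total after k=1: 37.5481.
k=2: B_{4}/(4)! × [f^{(3)}(19) − f^{(3)}(4)] = −1/720 × (0.000291588 − 0.0312500) = 4.29978e-05.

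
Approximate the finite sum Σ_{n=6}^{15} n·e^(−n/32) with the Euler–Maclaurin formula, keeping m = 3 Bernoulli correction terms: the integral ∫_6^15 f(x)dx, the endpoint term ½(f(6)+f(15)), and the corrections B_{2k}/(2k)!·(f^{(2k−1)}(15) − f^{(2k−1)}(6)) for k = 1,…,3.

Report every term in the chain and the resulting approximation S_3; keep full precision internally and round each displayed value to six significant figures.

S_3 ≈ 74.0723

The integral term ∫_6^15 x·e^(−x/32) dx = 66.9203.
½[f(6) + f(15)] = ½[4.97417 + 9.38676] = 7.18047.
Integral + boundary = 74.1007.
Order-1 term: 1/12 · (0.332448 − 0.673586) = -0.0284282.
After k=1: 74.0723.
Order-2 term: −1/720 · (0.00154689 − 0.00227700) = 1.01404e-06.
After k=2: 74.0723.
Order-3 term: 1/30240 · (2.70422e-06 − 3.80488e-06) = -3.63973e-11.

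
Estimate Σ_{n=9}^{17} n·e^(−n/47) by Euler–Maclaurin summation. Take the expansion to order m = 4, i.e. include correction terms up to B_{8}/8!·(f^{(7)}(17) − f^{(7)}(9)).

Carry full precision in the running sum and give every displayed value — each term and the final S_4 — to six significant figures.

S_4 ≈ 87.8932

∫_9^17 x·e^(−x/47) dx evaluates to 78.2758.
Endpoint term: (f(9) + f(17))/2 = (7.43156 + 11.8403)/2 = 9.63594.
Running total after boundary: 87.9118.
k=1: B_{2}/(2)! × [f^{(1)}(17) − f^{(1)}(9)] = 1/12 × (0.444568 − 0.667610) = -0.0185869.
Running total after k=1: 87.8932.
k=2: B_{4}/(4)! × [f^{(3)}(17) − f^{(3)}(9)] = −1/720 × (0.000831846 − 0.00104983) = 3.02751e-07.
Running total after k=2: 87.8932.
k=3: B_{6}/(6)! × [f^{(5)}(17) − f^{(5)}(9)] = 1/30240 × (6.62037e-07 − 8.13685e-07) = -5.01483e-12.
Running total after k=3: 87.8932.
k=4: B_{8}/(8)! × [f^{(7)}(17) − f^{(7)}(9)] = −1/1209600 × (4.28928e-10 − 5.21558e-10) = 7.65787e-17.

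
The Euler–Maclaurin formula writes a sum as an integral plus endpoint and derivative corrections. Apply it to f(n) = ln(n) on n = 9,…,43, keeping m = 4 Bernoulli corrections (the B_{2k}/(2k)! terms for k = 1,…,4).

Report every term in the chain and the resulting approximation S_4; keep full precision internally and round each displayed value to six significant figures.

S_4 ≈ 110.928

∫_9^43 ln(x) dx evaluates to 107.957.
½[f(9) + f(43)] = ½[2.19722 + 3.76120] = 2.97921.
So far: 110.936.
Order-1 term: 1/12 · (0.0232558 − 0.111111) = -0.00732127.
Running total after k=1: 110.928.
Order-2 term: −1/720 · (2.51550e-05 − 0.00274348) = 3.77546e-06.
Running total after k=2: 110.928.
Order-3 term: 1/30240 · (1.63256e-07 − 0.000406442) = -1.34351e-08.
Running total after k=3: 110.928.
Order-4 term: −1/1209600 · (2.64883e-09 − 0.000150534) = 1.24447e-10.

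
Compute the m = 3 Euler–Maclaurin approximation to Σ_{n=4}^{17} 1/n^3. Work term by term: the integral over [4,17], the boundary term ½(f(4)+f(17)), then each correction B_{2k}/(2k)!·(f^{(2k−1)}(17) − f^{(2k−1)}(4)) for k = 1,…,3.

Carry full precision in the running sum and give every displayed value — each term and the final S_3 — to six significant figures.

S_3 ≈ 0.0383887

Integral: ∫_4^17 1/x^3 dx = 0.0295199.
Endpoint term: (f(4) + f(17))/2 = (0.0156250 + 0.000203542)/2 = 0.00791427.
Integral + boundary = 0.0374342.
k=1: B_{2}/(2)! × [f^{(1)}(17) − f^{(1)}(4)] = 1/12 × (-3.59191e-05 − (-0.0117188)) = 0.000973569.
After k=1: 0.0384077.
k=2: B_{4}/(4)! × [f^{(3)}(17) − f^{(3)}(4)] = −1/720 × (-2.48575e-06 − (-0.0146484)) = -2.03416e-05.
After k=2: 0.0383874.
k=3: B_{6}/(6)! × [f^{(5)}(17) − f^{(5)}(4)] = 1/30240 × (-3.61251e-07 − (-0.0384521)) = 1.27155e-06.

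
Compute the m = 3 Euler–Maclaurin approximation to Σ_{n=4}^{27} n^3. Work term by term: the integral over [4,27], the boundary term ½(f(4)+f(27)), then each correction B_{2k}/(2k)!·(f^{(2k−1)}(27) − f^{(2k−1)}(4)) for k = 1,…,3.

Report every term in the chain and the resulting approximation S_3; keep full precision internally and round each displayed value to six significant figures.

S_3 ≈ 142848

The integral term ∫_4^27 x^3 dx = 132796.
Endpoint term: (f(4) + f(27))/2 = (64.0000 + 19683.0)/2 = 9873.50.
Integral + boundary = 142670.
k=1: B_{2}/(2)! × [f^{(1)}(27) − f^{(1)}(4)] = 1/12 × (2187.00 − 48.0000) = 178.250.
After k=1: 142848.
k=2: B_{4}/(4)! × [f^{(3)}(27) − f^{(3)}(4)] = −1/720 × (6.00000 − 6.00000) = 0.00000.
After k=2: 142848.
k=3: B_{6}/(6)! × [f^{(5)}(27) − f^{(5)}(4)] = 1/30240 × (0.00000 − 0.00000) = 0.00000.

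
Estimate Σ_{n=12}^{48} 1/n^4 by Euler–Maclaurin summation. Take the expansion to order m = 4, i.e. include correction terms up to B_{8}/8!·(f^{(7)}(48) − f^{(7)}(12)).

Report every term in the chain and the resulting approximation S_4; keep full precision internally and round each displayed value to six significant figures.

S_4 ≈ 0.000215428

∫_12^48 1/x^4 dx evaluates to 0.000189887.
½[f(12) + f(48)] = ½[4.82253e-05 + 1.88380e-07] = 2.42068e-05.
Running total after boundary: 0.000214094.
Correction k=1: B_{2}/2! · (f^{(1)}(48) − f^{(1)}(12)) = 1/12 · (-1.56983e-08 − (-1.60751e-05)) = 1.33828e-06.
Partial sum through k=1: 0.000215432.
Correction k=2: B_{4}/4! · (f^{(3)}(48) − f^{(3)}(12)) = −1/720 · (-2.04406e-10 − (-3.34898e-06)) = -4.65108e-09.
Partial sum through k=2: 0.000215428.
Correction k=3: B_{6}/6! · (f^{(5)}(48) − f^{(5)}(12)) = 1/30240 · (-4.96819e-12 − (-1.30238e-06)) = 4.30680e-11.
Partial sum through k=3: 0.000215428.
Correction k=4: B_{8}/8! · (f^{(7)}(48) − f^{(7)}(12)) = −1/1209600 · (-1.94070e-13 − (-8.13988e-07)) = -6.72940e-13.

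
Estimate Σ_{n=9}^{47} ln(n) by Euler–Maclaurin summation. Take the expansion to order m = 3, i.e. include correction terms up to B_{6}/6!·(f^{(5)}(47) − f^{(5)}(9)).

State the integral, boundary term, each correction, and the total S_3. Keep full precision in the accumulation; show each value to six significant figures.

Integral: ∫_9^47 ln(x) dx = 123.182.
½[f(9) + f(47)] = ½[2.19722 + 3.85015] = 3.02369.
Integral + boundary = 126.206.
Correction k=1: B_{2}/2! · (f^{(1)}(47) − f^{(1)}(9)) = 1/12 · (0.0212766 − 0.111111) = -0.00748621.
Running total after k=1: 126.198.
Correction k=2: B_{4}/4! · (f^{(3)}(47) − f^{(3)}(9)) = −1/720 · (1.92636e-05 − 0.00274348) = 3.78364e-06.
Running total after k=2: 126.198.
Correction k=3: B_{6}/6! · (f^{(5)}(47) − f^{(5)}(9)) = 1/30240 · (1.04646e-07 − 0.000406442) = -1.34371e-08.

S_3 ≈ 126.198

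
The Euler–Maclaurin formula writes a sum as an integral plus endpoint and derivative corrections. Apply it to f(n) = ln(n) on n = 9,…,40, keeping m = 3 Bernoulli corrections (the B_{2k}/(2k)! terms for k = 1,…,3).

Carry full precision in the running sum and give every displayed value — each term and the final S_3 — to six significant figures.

The integral term ∫_9^40 ln(x) dx = 96.7802.
½[f(9) + f(40)] = ½[2.19722 + 3.68888] = 2.94305.
Running total after boundary: 99.7232.
Correction k=1: B_{2}/2! · (f^{(1)}(40) − f^{(1)}(9)) = 1/12 · (0.0250000 − 0.111111) = -0.00717593.
Running total after k=1: 99.7160.
Correction k=2: B_{4}/4! · (f^{(3)}(40) − f^{(3)}(9)) = −1/720 · (3.12500e-05 − 0.00274348) = 3.76699e-06.
Running total after k=2: 99.7160.
Correction k=3: B_{6}/6! · (f^{(5)}(40) − f^{(5)}(9)) = 1/30240 · (2.34375e-07 − 0.000406442) = -1.34328e-08.

S_3 ≈ 99.7160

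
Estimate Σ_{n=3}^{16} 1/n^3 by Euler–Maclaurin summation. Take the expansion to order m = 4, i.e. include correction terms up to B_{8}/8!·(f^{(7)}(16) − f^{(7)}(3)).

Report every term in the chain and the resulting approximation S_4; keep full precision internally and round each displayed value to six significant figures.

S_4 ≈ 0.0752215

The integral term ∫_3^16 1/x^3 dx = 0.0536024.
Boundary: ½(f(3) + f(16)) = ½(0.0370370 + 0.000244141) = 0.0186406.
So far: 0.0722430.
Order-1 term: 1/12 · (-4.57764e-05 − (-0.0370370)) = 0.00308261.
Partial sum through k=1: 0.0753256.
Order-2 term: −1/720 · (-3.57628e-06 − (-0.0823045)) = -0.000114307.
Partial sum through k=2: 0.0752113.
Order-3 term: 1/30240 · (-5.86733e-07 − (-0.384088)) = 1.27013e-05.
Partial sum through k=3: 0.0752240.
Order-4 term: −1/1209600 · (-1.65019e-07 − (-3.07270)) = -2.54026e-06.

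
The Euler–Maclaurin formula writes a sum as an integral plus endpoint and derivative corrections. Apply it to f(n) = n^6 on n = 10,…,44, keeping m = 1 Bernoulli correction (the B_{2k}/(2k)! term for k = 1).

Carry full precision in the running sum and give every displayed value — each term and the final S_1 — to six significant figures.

S_1 ≈ 4.93208e+10

Integral: ∫_10^44 x^6 dx = 4.56097e+10.
Endpoint term: (f(10) + f(44))/2 = (1.00000e+06 + 7.25631e+09)/2 = 3.62866e+09.
Running total after boundary: 4.92383e+10.
Order-1 term: 1/12 · (9.89497e+08 − 600000) = 8.24081e+07.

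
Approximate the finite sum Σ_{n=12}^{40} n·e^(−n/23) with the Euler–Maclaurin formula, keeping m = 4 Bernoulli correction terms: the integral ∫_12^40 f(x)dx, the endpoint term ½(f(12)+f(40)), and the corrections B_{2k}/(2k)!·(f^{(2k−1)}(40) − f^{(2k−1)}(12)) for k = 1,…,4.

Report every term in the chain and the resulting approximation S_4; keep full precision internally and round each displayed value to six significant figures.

S_4 ≈ 230.247

Integral: ∫_12^40 x·e^(−x/23) dx = 223.207.
½[f(12) + f(40)] = ½[7.12185 + 7.02692] = 7.07439.
Running total after boundary: 230.282.
Correction k=1: B_{2}/2! · (f^{(1)}(40) − f^{(1)}(12)) = 1/12 · (-0.129845 − 0.283842) = -0.0344739.
Running total after k=1: 230.247.
Correction k=2: B_{4}/4! · (f^{(3)}(40) − f^{(3)}(12)) = −1/720 · (0.000418716 − 0.00278037) = 3.28008e-06.
Running total after k=2: 230.247.
Correction k=3: B_{6}/6! · (f^{(5)}(40) − f^{(5)}(12)) = 1/30240 · (2.04704e-06 − 9.49751e-06) = -2.46378e-10.
Running total after k=3: 230.247.
Correction k=4: B_{8}/8! · (f^{(7)}(40) − f^{(7)}(12)) = −1/1209600 · (6.24303e-09 − 2.59719e-08) = 1.63102e-14.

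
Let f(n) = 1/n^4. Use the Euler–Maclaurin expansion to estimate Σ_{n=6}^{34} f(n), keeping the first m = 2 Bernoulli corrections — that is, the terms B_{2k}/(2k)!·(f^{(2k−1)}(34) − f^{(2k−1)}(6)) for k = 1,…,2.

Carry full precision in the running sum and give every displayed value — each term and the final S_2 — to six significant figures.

S_2 ≈ 0.00196317

Integral: ∫_6^34 1/x^4 dx = 0.00153473.
Endpoint term: (f(6) + f(34))/2 = (0.000771605 + 7.48315e-07)/2 = 0.000386177.
Running total after boundary: 0.00192091.
Correction k=1: B_{2}/2! · (f^{(1)}(34) − f^{(1)}(6)) = 1/12 · (-8.80370e-08 − (-0.000514403)) = 4.28596e-05.
Partial sum through k=1: 0.00196377.
Correction k=2: B_{4}/4! · (f^{(3)}(34) − f^{(3)}(6)) = −1/720 · (-2.28470e-09 − (-0.000428669)) = -5.95371e-07.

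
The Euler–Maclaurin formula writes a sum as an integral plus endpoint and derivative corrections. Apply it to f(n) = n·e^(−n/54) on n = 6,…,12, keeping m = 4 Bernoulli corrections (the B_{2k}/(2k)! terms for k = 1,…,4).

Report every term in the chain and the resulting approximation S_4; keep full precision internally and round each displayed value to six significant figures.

∫_6^12 x·e^(−x/54) dx evaluates to 45.4513.
½[f(6) + f(12)] = ½[5.36904 + 9.60885] = 7.48894.
So far: 52.9402.
k=1: B_{2}/(2)! × [f^{(1)}(12) − f^{(1)}(6)] = 1/12 × (0.622796 − 0.795413) = -0.0143847.
After k=1: 52.9258.
k=2: B_{4}/(4)! × [f^{(3)}(12) − f^{(3)}(6)] = −1/720 × (0.000762781 − 0.000886520) = 1.71859e-07.
After k=2: 52.9258.
k=3: B_{6}/(6)! × [f^{(5)}(12) − f^{(5)}(6)] = 1/30240 × (4.49926e-07 − 5.14494e-07) = -2.13518e-12.
After k=3: 52.9258.
k=4: B_{8}/(8)! × [f^{(7)}(12) − f^{(7)}(6)] = −1/1209600 × (2.18884e-10 − 2.48617e-10) = 2.45809e-17.

S_4 ≈ 52.9258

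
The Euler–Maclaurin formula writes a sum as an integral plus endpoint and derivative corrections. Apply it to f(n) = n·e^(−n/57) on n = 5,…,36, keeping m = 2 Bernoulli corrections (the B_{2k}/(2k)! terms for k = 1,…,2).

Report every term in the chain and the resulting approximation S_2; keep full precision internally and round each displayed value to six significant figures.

The integral term ∫_5^36 x·e^(−x/57) dx = 418.393.
Boundary: ½(f(5) + f(36)) = ½(4.58009 + 19.1431) = 11.8616.
So far: 430.254.
Correction k=1: B_{2}/2! · (f^{(1)}(36) − f^{(1)}(5)) = 1/12 · (0.195908 − 0.835666) = -0.0533131.
Partial sum through k=1: 430.201.
Correction k=2: B_{4}/4! · (f^{(3)}(36) − f^{(3)}(5)) = −1/720 · (0.000387631 − 0.000821084) = 6.02019e-07.

S_2 ≈ 430.201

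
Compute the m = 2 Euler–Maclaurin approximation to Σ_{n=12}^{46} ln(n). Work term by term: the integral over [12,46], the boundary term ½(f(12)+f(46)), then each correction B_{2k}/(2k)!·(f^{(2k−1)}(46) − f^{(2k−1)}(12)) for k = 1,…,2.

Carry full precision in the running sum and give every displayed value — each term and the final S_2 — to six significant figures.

S_2 ≈ 115.450

∫_12^46 ln(x) dx evaluates to 112.299.
½[f(12) + f(46)] = ½[2.48491 + 3.82864] = 3.15677.
Integral + boundary = 115.455.
k=1: B_{2}/(2)! × [f^{(1)}(46) − f^{(1)}(12)] = 1/12 × (0.0217391 − 0.0833333) = -0.00513285.
After k=1: 115.450.
k=2: B_{4}/(4)! × [f^{(3)}(46) − f^{(3)}(12)] = −1/720 × (2.05474e-05 − 0.00115741) = 1.57897e-06.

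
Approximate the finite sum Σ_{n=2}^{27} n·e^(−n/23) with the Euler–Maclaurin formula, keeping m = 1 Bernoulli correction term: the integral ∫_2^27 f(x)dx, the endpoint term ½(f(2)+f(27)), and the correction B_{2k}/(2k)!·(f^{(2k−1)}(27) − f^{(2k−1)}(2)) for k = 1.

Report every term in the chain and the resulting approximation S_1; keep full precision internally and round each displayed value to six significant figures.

Integral: ∫_2^27 x·e^(−x/23) dx = 171.584.
½[f(2) + f(27)] = ½[1.83343 + 8.34718] = 5.09031.
Integral + boundary = 176.674.
k=1: B_{2}/(2)! × [f^{(1)}(27) − f^{(1)}(2)] = 1/12 × (-0.0537661 − 0.837002) = -0.0742307.

S_1 ≈ 176.600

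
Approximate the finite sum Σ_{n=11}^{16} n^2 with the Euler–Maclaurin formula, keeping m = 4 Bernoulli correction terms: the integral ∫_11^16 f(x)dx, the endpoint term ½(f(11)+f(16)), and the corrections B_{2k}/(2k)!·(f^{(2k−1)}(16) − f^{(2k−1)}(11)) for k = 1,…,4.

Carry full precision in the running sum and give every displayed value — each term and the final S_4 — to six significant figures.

The integral term ∫_11^16 x^2 dx = 921.667.
½[f(11) + f(16)] = ½[121.000 + 256.000] = 188.500.
So far: 1110.17.
Order-1 term: 1/12 · (32.0000 − 22.0000) = 0.833333.
Partial sum through k=1: 1111.00.
Order-2 term: −1/720 · (0.00000 − 0.00000) = 0.00000.
Partial sum through k=2: 1111.00.
Order-3 term: 1/30240 · (0.00000 − 0.00000) = 0.00000.
Partial sum through k=3: 1111.00.
Order-4 term: −1/1209600 · (0.00000 − 0.00000) = 0.00000.

S_4 ≈ 1111.00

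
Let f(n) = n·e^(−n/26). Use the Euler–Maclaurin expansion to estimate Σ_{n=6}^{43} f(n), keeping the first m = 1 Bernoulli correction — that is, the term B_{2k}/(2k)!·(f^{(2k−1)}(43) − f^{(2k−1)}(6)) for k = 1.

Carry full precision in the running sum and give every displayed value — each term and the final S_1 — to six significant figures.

Integral: ∫_6^43 x·e^(−x/26) dx = 317.329.
Boundary: ½(f(6) + f(43)) = ½(4.76354 + 8.22644) = 6.49499.
So far: 323.824.
Correction k=1: B_{2}/2! · (f^{(1)}(43) − f^{(1)}(6)) = 1/12 · (-0.125089 − 0.610710) = -0.0613166.

S_1 ≈ 323.762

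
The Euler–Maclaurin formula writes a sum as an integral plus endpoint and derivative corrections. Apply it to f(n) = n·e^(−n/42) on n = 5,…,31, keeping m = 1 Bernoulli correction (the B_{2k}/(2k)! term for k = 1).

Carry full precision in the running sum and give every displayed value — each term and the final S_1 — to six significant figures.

S_1 ≈ 296.403

Integral: ∫_5^31 x·e^(−x/42) dx = 286.829.
½[f(5) + f(31)] = ½[4.43883 + 14.8187] = 9.62878.
So far: 296.458.
Order-1 term: 1/12 · (0.125197 − 0.782079) = -0.0547402.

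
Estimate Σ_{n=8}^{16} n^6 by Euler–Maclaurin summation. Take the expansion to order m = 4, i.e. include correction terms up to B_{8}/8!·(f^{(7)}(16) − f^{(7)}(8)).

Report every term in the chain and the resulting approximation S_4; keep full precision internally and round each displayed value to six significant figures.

∫_8^16 x^6 dx evaluates to 3.80483e+07.
Boundary: ½(f(8) + f(16)) = ½(262144 + 1.67772e+07) = 8.51968e+06.
Running total after boundary: 4.65680e+07.
Order-1 term: 1/12 · (6.29146e+06 − 196608) = 507904.
Partial sum through k=1: 4.70759e+07.
Order-2 term: −1/720 · (491520 − 61440.0) = -597.333.
Partial sum through k=2: 4.70753e+07.
Order-3 term: 1/30240 · (11520.0 − 5760.00) = 0.190476.
Partial sum through k=3: 4.70753e+07.
Order-4 term: −1/1209600 · (0.00000 − 0.00000) = 0.00000.

S_4 ≈ 4.70753e+07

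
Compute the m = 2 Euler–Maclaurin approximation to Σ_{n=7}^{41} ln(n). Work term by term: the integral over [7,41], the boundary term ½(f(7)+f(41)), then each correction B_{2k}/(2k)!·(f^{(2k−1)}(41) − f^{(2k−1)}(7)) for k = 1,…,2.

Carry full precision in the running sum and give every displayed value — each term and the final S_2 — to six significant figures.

S_2 ≈ 107.455

The integral term ∫_7^41 ln(x) dx = 104.635.
Boundary: ½(f(7) + f(41)) = ½(1.94591 + 3.71357) = 2.82974.
Integral + boundary = 107.465.
k=1: B_{2}/(2)! × [f^{(1)}(41) − f^{(1)}(7)] = 1/12 × (0.0243902 − 0.142857) = -0.00987224.
After k=1: 107.455.
k=2: B_{4}/(4)! × [f^{(3)}(41) − f^{(3)}(7)] = −1/720 × (2.90187e-05 − 0.00583090) = 8.05817e-06.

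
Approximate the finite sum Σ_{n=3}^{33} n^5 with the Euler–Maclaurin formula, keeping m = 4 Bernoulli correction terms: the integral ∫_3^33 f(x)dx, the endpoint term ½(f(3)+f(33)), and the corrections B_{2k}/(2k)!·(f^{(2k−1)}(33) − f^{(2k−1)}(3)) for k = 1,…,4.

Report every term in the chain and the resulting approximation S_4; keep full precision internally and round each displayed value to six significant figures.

S_4 ≈ 2.35306e+08

The integral term ∫_3^33 x^5 dx = 2.15245e+08.
½[f(3) + f(33)] = ½[243.000 + 3.91354e+07] = 1.95678e+07.
Running total after boundary: 2.34812e+08.
Correction k=1: B_{2}/2! · (f^{(1)}(33) − f^{(1)}(3)) = 1/12 · (5.92960e+06 − 405.000) = 494100.
Partial sum through k=1: 2.35306e+08.
Correction k=2: B_{4}/4! · (f^{(3)}(33) − f^{(3)}(3)) = −1/720 · (65340.0 − 540.000) = -90.0000.
Partial sum through k=2: 2.35306e+08.
Correction k=3: B_{6}/6! · (f^{(5)}(33) − f^{(5)}(3)) = 1/30240 · (120.000 − 120.000) = 0.00000.
Partial sum through k=3: 2.35306e+08.
Correction k=4: B_{8}/8! · (f^{(7)}(33) − f^{(7)}(3)) = −1/1209600 · (0.00000 − 0.00000) = 0.00000.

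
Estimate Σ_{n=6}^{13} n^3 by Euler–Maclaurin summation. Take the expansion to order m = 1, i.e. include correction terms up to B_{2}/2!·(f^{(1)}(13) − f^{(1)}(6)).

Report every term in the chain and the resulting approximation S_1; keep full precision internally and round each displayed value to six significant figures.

The integral term ∫_6^13 x^3 dx = 6816.25.
½[f(6) + f(13)] = ½[216.000 + 2197.00] = 1206.50.
Running total after boundary: 8022.75.
Order-1 term: 1/12 · (507.000 − 108.000) = 33.2500.

S_1 ≈ 8056.00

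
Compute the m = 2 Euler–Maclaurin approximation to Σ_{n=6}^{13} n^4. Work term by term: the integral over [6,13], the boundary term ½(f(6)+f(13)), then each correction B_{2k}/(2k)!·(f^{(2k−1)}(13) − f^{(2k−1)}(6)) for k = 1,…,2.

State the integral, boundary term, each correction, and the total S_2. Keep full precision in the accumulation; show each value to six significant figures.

∫_6^13 x^4 dx evaluates to 72703.4.
Endpoint term: (f(6) + f(13))/2 = (1296.00 + 28561.0)/2 = 14928.5.
Integral + boundary = 87631.9.
k=1: B_{2}/(2)! × [f^{(1)}(13) − f^{(1)}(6)] = 1/12 × (8788.00 − 864.000) = 660.333.
Running total after k=1: 88292.2.
k=2: B_{4}/(4)! × [f^{(3)}(13) − f^{(3)}(6)] = −1/720 × (312.000 − 144.000) = -0.233333.

S_2 ≈ 88292.0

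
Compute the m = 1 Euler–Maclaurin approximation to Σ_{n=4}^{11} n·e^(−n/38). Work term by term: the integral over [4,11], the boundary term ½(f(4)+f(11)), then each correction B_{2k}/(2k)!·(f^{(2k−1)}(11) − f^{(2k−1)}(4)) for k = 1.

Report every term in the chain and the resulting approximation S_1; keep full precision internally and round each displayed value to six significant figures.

S_1 ≈ 48.4346

Integral: ∫_4^11 x·e^(−x/38) dx = 42.5396.
Boundary: ½(f(4) + f(11)) = ½(3.60035 + 8.23523) = 5.91779.
So far: 48.4574.
k=1: B_{2}/(2)! × [f^{(1)}(11) − f^{(1)}(4)] = 1/12 × (0.531941 − 0.805342) = -0.0227834.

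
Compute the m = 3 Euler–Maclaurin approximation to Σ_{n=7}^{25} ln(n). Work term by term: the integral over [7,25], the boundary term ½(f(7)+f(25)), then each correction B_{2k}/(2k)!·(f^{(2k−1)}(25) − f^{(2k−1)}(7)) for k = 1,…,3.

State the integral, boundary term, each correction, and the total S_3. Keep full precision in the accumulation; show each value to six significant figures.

∫_7^25 ln(x) dx evaluates to 48.8505.
Boundary: ½(f(7) + f(25)) = ½(1.94591 + 3.21888) = 2.58239.
Running total after boundary: 51.4329.
k=1: B_{2}/(2)! × [f^{(1)}(25) − f^{(1)}(7)] = 1/12 × (0.0400000 − 0.142857) = -0.00857143.
Running total after k=1: 51.4243.
k=2: B_{4}/(4)! × [f^{(3)}(25) − f^{(3)}(7)] = −1/720 × (0.000128000 − 0.00583090) = 7.92070e-06.
Running total after k=2: 51.4244.
k=3: B_{6}/(6)! × [f^{(5)}(25) − f^{(5)}(7)] = 1/30240 × (2.45760e-06 − 0.00142798) = -4.71402e-08.

S_3 ≈ 51.4244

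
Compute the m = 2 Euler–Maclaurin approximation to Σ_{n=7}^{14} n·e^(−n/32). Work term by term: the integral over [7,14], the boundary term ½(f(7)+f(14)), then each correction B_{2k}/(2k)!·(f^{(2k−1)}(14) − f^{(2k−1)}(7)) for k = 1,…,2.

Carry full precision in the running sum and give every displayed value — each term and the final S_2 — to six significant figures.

The integral term ∫_7^14 x·e^(−x/32) dx = 52.4015.
Boundary: ½(f(7) + f(14)) = ½(5.62466 + 9.03908) = 7.33187.
Integral + boundary = 59.7334.
k=1: B_{2}/(2)! × [f^{(1)}(14) − f^{(1)}(7)] = 1/12 × (0.363177 − 0.627752) = -0.0220479.
After k=1: 59.7114.
k=2: B_{4}/(4)! × [f^{(3)}(14) − f^{(3)}(7)] = −1/720 × (0.00161570 − 0.00218242) = 7.87113e-07.

S_2 ≈ 59.7114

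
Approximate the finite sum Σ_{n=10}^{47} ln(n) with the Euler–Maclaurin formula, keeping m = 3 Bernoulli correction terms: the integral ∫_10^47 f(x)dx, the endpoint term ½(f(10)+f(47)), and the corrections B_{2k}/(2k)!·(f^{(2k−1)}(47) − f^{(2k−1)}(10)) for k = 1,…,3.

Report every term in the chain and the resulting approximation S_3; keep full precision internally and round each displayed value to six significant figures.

The integral term ∫_10^47 ln(x) dx = 120.931.
Endpoint term: (f(10) + f(47))/2 = (2.30259 + 3.85015)/2 = 3.07637.
Running total after boundary: 124.007.
k=1: B_{2}/(2)! × [f^{(1)}(47) − f^{(1)}(10)] = 1/12 × (0.0212766 − 0.100000) = -0.00656028.
Running total after k=1: 124.001.
k=2: B_{4}/(4)! × [f^{(3)}(47) − f^{(3)}(10)] = −1/720 × (1.92636e-05 − 0.00200000) = 2.75102e-06.
Running total after k=2: 124.001.
k=3: B_{6}/(6)! × [f^{(5)}(47) − f^{(5)}(10)] = 1/30240 × (1.04646e-07 − 0.000240000) = -7.93305e-09.

S_3 ≈ 124.001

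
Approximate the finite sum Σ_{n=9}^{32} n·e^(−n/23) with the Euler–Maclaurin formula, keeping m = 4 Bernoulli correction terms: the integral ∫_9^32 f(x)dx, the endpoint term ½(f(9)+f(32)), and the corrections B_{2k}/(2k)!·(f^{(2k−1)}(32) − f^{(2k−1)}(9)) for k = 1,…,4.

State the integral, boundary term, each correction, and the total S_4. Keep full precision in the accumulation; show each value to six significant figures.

Integral: ∫_9^32 x·e^(−x/23) dx = 182.995.
Endpoint term: (f(9) + f(32))/2 = (6.08557 + 7.96002)/2 = 7.02279.
So far: 190.018.
Order-1 term: 1/12 · (-0.0973372 − 0.411584) = -0.0424101.
Partial sum through k=1: 189.975.
Order-2 term: −1/720 · (0.000756454 − 0.00333447) = 3.58057e-06.
Partial sum through k=2: 189.975.
Order-3 term: 1/30240 · (3.20777e-06 − 1.11359e-05) = -2.62174e-10.
Partial sum through k=3: 189.975.
Order-4 term: −1/1209600 · (9.42452e-09 − 3.01861e-08) = 1.71640e-14.

S_4 ≈ 189.975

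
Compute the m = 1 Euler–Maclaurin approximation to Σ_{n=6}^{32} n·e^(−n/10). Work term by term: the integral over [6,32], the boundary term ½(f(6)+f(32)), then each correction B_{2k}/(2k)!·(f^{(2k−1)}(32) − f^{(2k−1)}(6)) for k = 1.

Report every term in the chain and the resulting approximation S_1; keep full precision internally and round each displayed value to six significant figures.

Integral: ∫_6^32 x·e^(−x/10) dx = 70.6897.
Boundary: ½(f(6) + f(32)) = ½(3.29287 + 1.30439) = 2.29863.
Integral + boundary = 72.9884.
Order-1 term: 1/12 · (-0.0896768 − 0.219525) = -0.0257668.

S_1 ≈ 72.9626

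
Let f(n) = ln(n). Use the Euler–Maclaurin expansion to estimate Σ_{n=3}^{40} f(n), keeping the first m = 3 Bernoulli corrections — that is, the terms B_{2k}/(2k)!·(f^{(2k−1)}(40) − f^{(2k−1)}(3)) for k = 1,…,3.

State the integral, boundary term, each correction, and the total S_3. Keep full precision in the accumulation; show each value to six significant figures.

S_3 ≈ 109.627

Integral: ∫_3^40 ln(x) dx = 107.259.
½[f(3) + f(40)] = ½[1.09861 + 3.68888] = 2.39375.
Integral + boundary = 109.653.
k=1: B_{2}/(2)! × [f^{(1)}(40) − f^{(1)}(3)] = 1/12 × (0.0250000 − 0.333333) = -0.0256944.
Partial sum through k=1: 109.627.
k=2: B_{4}/(4)! × [f^{(3)}(40) − f^{(3)}(3)] = −1/720 × (3.12500e-05 − 0.0740741) = 0.000102837.
Partial sum through k=2: 109.627.
k=3: B_{6}/(6)! × [f^{(5)}(40) − f^{(5)}(3)] = 1/30240 × (2.34375e-07 − 0.0987654) = -3.26604e-06.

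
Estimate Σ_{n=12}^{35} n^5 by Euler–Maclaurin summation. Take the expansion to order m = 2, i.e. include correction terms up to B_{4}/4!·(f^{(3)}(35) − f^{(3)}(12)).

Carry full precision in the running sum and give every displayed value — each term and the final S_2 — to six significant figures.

∫_12^35 x^5 dx evaluates to 3.05880e+08.
½[f(12) + f(35)] = ½[248832 + 5.25219e+07] = 2.63854e+07.
Integral + boundary = 3.32265e+08.
Order-1 term: 1/12 · (7.50312e+06 − 103680) = 616620.
Partial sum through k=1: 3.32882e+08.
Order-2 term: −1/720 · (73500.0 − 8640.00) = -90.0833.

S_2 ≈ 3.32882e+08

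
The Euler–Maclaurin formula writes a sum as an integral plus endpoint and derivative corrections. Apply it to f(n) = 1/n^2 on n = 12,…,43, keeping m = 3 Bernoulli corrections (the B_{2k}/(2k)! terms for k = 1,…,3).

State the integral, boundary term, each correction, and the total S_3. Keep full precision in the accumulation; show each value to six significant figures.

∫_12^43 1/x^2 dx evaluates to 0.0600775.
Boundary: ½(f(12) + f(43)) = ½(0.00694444 + 0.000540833) = 0.00374264.
So far: 0.0638202.
Correction k=1: B_{2}/2! · (f^{(1)}(43) − f^{(1)}(12)) = 1/12 · (-2.51550e-05 − (-0.00115741)) = 9.43544e-05.
Running total after k=1: 0.0639145.
Correction k=2: B_{4}/4! · (f^{(3)}(43) − f^{(3)}(12)) = −1/720 · (-1.63256e-07 − (-9.64506e-05)) = -1.33732e-07.
Running total after k=2: 0.0639144.
Correction k=3: B_{6}/6! · (f^{(5)}(43) − f^{(5)}(12)) = 1/30240 · (-2.64883e-09 − (-2.00939e-05)) = 6.64393e-10.

S_3 ≈ 0.0639144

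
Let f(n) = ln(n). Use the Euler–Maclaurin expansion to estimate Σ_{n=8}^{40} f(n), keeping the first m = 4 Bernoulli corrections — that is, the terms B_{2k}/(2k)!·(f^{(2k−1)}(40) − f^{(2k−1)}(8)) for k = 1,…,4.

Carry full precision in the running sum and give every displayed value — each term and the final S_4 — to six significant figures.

S_4 ≈ 101.795

Integral: ∫_8^40 ln(x) dx = 98.9196.
Boundary: ½(f(8) + f(40)) = ½(2.07944 + 3.68888) = 2.88416.
Running total after boundary: 101.804.
k=1: B_{2}/(2)! × [f^{(1)}(40) − f^{(1)}(8)] = 1/12 × (0.0250000 − 0.125000) = -0.00833333.
Partial sum through k=1: 101.795.
k=2: B_{4}/(4)! × [f^{(3)}(40) − f^{(3)}(8)] = −1/720 × (3.12500e-05 − 0.00390625) = 5.38194e-06.
Partial sum through k=2: 101.795.
k=3: B_{6}/(6)! × [f^{(5)}(40) − f^{(5)}(8)] = 1/30240 × (2.34375e-07 − 0.000732422) = -2.42125e-08.
Partial sum through k=3: 101.795.
k=4: B_{8}/(8)! × [f^{(7)}(40) − f^{(7)}(8)] = −1/1209600 × (4.39453e-09 − 0.000343323) = 2.83828e-10.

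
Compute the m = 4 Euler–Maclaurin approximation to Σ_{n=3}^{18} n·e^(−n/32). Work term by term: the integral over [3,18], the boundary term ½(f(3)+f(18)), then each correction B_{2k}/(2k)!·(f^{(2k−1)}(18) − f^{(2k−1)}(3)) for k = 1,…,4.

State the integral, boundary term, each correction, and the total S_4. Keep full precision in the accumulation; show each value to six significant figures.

Integral: ∫_3^18 x·e^(−x/32) dx = 108.119.
½[f(3) + f(18)] = ½[2.73153 + 10.2561] = 6.49381.
Integral + boundary = 114.613.
Order-1 term: 1/12 · (0.249280 − 0.825150) = -0.0479892.
Partial sum through k=1: 114.565.
Order-2 term: −1/720 · (0.00135629 − 0.00258415) = 1.70536e-06.
Partial sum through k=2: 114.565.
Order-3 term: 1/30240 · (2.41128e-06 − 4.26025e-06) = -6.11430e-11.
Partial sum through k=3: 114.565.
Order-4 term: −1/1209600 · (3.41607e-09 − 5.85635e-09) = 2.01743e-15.

S_4 ≈ 114.565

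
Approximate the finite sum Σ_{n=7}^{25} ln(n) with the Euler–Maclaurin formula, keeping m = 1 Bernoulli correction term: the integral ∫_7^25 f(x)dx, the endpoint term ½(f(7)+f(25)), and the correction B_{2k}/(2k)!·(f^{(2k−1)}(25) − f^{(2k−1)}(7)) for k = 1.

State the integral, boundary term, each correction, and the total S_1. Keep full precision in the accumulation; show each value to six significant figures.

The integral term ∫_7^25 ln(x) dx = 48.8505.
Endpoint term: (f(7) + f(25))/2 = (1.94591 + 3.21888)/2 = 2.58239.
Running total after boundary: 51.4329.
k=1: B_{2}/(2)! × [f^{(1)}(25) − f^{(1)}(7)] = 1/12 × (0.0400000 − 0.142857) = -0.00857143.

S_1 ≈ 51.4243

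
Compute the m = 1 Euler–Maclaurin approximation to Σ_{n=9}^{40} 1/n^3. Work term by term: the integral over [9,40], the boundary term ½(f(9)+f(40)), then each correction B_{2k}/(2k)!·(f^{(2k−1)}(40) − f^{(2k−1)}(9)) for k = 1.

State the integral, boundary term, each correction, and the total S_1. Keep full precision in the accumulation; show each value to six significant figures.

Integral: ∫_9^40 1/x^3 dx = 0.00586034.
Endpoint term: (f(9) + f(40))/2 = (0.00137174 + 1.56250e-05)/2 = 0.000693684.
Integral + boundary = 0.00655402.
k=1: B_{2}/(2)! × [f^{(1)}(40) − f^{(1)}(9)] = 1/12 × (-1.17187e-06 − (-0.000457247)) = 3.80063e-05.

S_1 ≈ 0.00659203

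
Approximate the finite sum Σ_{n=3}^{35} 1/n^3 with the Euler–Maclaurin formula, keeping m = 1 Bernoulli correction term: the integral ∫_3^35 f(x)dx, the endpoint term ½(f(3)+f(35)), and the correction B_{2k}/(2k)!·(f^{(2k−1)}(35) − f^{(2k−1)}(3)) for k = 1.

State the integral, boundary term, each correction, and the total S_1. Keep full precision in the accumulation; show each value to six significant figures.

S_1 ≈ 0.0767638

Integral: ∫_3^35 1/x^3 dx = 0.0551474.
½[f(3) + f(35)] = ½[0.0370370 + 2.33236e-05] = 0.0185302.
Integral + boundary = 0.0736776.
k=1: B_{2}/(2)! × [f^{(1)}(35) − f^{(1)}(3)] = 1/12 × (-1.99917e-06 − (-0.0370370)) = 0.00308625.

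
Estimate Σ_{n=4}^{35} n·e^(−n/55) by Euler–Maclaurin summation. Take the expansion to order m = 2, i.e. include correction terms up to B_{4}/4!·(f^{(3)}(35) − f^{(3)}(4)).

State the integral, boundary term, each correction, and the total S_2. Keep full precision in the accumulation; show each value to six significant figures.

The integral term ∫_4^35 x·e^(−x/55) dx = 397.771.
Boundary: ½(f(4) + f(35)) = ½(3.71942 + 18.5225) = 11.1209.
Running total after boundary: 408.892.
Order-1 term: 1/12 · (0.192441 − 0.862229) = -0.0558156.
Partial sum through k=1: 408.837.
Order-2 term: −1/720 · (0.000413510 − 0.000899814) = 6.75422e-07.

S_2 ≈ 408.837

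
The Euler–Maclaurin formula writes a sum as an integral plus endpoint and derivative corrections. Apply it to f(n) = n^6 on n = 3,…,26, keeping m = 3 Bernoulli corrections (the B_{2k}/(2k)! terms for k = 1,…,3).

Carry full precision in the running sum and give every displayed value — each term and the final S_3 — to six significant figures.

S_3 ≈ 1.30780e+09

Integral: ∫_3^26 x^6 dx = 1.14740e+09.
½[f(3) + f(26)] = ½[729.000 + 3.08916e+08] = 1.54458e+08.
So far: 1.30186e+09.
k=1: B_{2}/(2)! × [f^{(1)}(26) − f^{(1)}(3)] = 1/12 × (7.12883e+07 − 1458.00) = 5.94057e+06.
Running total after k=1: 1.30780e+09.
k=2: B_{4}/(4)! × [f^{(3)}(26) − f^{(3)}(3)] = −1/720 × (2.10912e+06 − 3240.00) = -2924.83.
Running total after k=2: 1.30780e+09.
k=3: B_{6}/(6)! × [f^{(5)}(26) − f^{(5)}(3)] = 1/30240 × (18720.0 − 2160.00) = 0.547619.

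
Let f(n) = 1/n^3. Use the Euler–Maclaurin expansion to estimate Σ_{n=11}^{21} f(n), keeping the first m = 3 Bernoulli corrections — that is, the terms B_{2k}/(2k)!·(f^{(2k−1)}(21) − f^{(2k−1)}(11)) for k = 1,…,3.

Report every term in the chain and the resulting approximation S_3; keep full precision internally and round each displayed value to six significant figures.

∫_11^21 1/x^3 dx evaluates to 0.00299844.
½[f(11) + f(21)] = ½[0.000751315 + 0.000107980] = 0.000429647.
Integral + boundary = 0.00342809.
k=1: B_{2}/(2)! × [f^{(1)}(21) − f^{(1)}(11)] = 1/12 × (-1.54257e-05 − (-0.000204904)) = 1.57899e-05.
After k=1: 0.00344388.
k=2: B_{4}/(4)! × [f^{(3)}(21) − f^{(3)}(11)] = −1/720 × (-6.99577e-07 − (-3.38684e-05)) = -4.60679e-08.
After k=2: 0.00344384.
k=3: B_{6}/(6)! × [f^{(5)}(21) − f^{(5)}(11)] = 1/30240 × (-6.66264e-08 − (-1.17560e-05)) = 3.86553e-10.

S_3 ≈ 0.00344384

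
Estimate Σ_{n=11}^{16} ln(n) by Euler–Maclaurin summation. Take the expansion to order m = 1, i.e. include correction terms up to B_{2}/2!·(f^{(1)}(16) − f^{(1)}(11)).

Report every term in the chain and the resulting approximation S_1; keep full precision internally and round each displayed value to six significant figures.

S_1 ≈ 15.5674

Integral: ∫_11^16 ln(x) dx = 12.9846.
Boundary: ½(f(11) + f(16)) = ½(2.39790 + 2.77259) = 2.58524.
So far: 15.5698.
k=1: B_{2}/(2)! × [f^{(1)}(16) − f^{(1)}(11)] = 1/12 × (0.0625000 − 0.0909091) = -0.00236742.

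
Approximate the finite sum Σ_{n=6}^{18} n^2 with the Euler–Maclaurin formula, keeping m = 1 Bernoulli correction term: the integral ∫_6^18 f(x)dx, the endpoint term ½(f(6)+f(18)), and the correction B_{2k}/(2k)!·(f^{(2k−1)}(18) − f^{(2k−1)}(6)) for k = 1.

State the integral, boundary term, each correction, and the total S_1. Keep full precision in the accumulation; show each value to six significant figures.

Integral: ∫_6^18 x^2 dx = 1872.00.
Boundary: ½(f(6) + f(18)) = ½(36.0000 + 324.000) = 180.000.
So far: 2052.00.
k=1: B_{2}/(2)! × [f^{(1)}(18) − f^{(1)}(6)] = 1/12 × (36.0000 − 12.0000) = 2.00000.

S_1 ≈ 2054.00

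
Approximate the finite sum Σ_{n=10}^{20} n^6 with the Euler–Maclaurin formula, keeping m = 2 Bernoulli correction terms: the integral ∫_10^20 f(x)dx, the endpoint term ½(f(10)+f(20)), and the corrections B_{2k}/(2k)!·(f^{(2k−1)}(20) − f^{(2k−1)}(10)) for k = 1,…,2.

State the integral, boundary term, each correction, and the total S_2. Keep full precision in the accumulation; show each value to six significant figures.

S_2 ≈ 2.15477e+08

The integral term ∫_10^20 x^6 dx = 1.81429e+08.
½[f(10) + f(20)] = ½[1.00000e+06 + 6.40000e+07] = 3.25000e+07.
Running total after boundary: 2.13929e+08.
Order-1 term: 1/12 · (1.92000e+07 − 600000) = 1.55000e+06.
Running total after k=1: 2.15479e+08.
Order-2 term: −1/720 · (960000 − 120000) = -1166.67.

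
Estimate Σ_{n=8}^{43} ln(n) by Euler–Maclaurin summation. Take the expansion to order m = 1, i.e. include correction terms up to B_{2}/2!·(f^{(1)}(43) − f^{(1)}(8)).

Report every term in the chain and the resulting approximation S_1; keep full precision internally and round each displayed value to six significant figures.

S_1 ≈ 113.008

The integral term ∫_8^43 ln(x) dx = 110.096.
Endpoint term: (f(8) + f(43))/2 = (2.07944 + 3.76120)/2 = 2.92032.
Running total after boundary: 113.016.
Correction k=1: B_{2}/2! · (f^{(1)}(43) − f^{(1)}(8)) = 1/12 · (0.0232558 − 0.125000) = -0.00847868.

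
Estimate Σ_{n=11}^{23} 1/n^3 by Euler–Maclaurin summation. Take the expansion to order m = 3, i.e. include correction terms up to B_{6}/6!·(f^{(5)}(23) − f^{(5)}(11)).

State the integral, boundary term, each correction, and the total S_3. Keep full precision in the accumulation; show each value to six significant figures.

S_3 ≈ 0.00361994

∫_11^23 1/x^3 dx evaluates to 0.00318705.
½[f(11) + f(23)] = ½[0.000751315 + 8.21895e-05] = 0.000416752.
Integral + boundary = 0.00360380.
Correction k=1: B_{2}/2! · (f^{(1)}(23) − f^{(1)}(11)) = 1/12 · (-1.07204e-05 − (-0.000204904)) = 1.61820e-05.
Running total after k=1: 0.00361999.
Correction k=2: B_{4}/4! · (f^{(3)}(23) − f^{(3)}(11)) = −1/720 · (-4.05307e-07 − (-3.38684e-05)) = -4.64766e-08.
Running total after k=2: 0.00361994.
Correction k=3: B_{6}/6! · (f^{(5)}(23) − f^{(5)}(11)) = 1/30240 · (-3.21794e-08 − (-1.17560e-05)) = 3.87692e-10.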